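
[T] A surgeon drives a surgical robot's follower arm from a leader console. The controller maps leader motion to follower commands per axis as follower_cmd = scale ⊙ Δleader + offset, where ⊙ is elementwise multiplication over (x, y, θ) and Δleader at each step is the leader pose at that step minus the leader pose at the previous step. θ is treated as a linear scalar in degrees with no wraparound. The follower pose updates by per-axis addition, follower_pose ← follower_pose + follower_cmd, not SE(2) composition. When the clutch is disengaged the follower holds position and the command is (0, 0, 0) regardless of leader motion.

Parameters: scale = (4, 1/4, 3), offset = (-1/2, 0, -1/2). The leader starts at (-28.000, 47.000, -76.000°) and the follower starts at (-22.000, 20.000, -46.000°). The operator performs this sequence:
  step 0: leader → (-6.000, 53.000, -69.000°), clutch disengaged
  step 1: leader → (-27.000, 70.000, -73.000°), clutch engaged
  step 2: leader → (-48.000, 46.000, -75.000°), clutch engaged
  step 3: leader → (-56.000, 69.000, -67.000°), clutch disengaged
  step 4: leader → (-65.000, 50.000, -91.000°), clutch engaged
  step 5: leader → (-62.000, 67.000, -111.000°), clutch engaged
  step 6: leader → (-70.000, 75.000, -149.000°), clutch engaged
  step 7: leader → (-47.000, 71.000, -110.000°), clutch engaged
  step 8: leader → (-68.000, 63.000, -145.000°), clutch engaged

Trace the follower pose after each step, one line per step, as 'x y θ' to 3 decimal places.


step 0: Δleader=(22.000, 6.000, 7.000°), disengaged; cmd=(0,0,0) → follower holds at (-22.000, 20.000, -46.000°)
step 1: Δleader=(-21.000, 17.000, -4.000°), engaged; cmd=(-84.500, 4.250, -12.500°) → follower=(-106.500, 24.250, -58.500°)
step 2: Δleader=(-21.000, -24.000, -2.000°), engaged; cmd=(-84.500, -6.000, -6.500°) → follower=(-191.000, 18.250, -65.000°)
step 3: Δleader=(-8.000, 23.000, 8.000°), disengaged; cmd=(0,0,0) → follower holds at (-191.000, 18.250, -65.000°)
step 4: Δleader=(-9.000, -19.000, -24.000°), engaged; cmd=(-36.500, -4.750, -72.500°) → follower=(-227.500, 13.500, -137.500°)
step 5: Δleader=(3.000, 17.000, -20.000°), engaged; cmd=(11.500, 4.250, -60.500°) → follower=(-216.000, 17.750, -198.000°)
step 6: Δleader=(-8.000, 8.000, -38.000°), engaged; cmd=(-32.500, 2.000, -114.500°) → follower=(-248.500, 19.750, -312.500°)
step 7: Δleader=(23.000, -4.000, 39.000°), engaged; cmd=(91.500, -1.000, 116.500°) → follower=(-157.000, 18.750, -196.000°)
step 8: Δleader=(-21.000, -8.000, -35.000°), engaged; cmd=(-84.500, -2.000, -105.500°) → follower=(-241.500, 16.750, -301.500°)

-22.000 20.000 -46.000
-106.500 24.250 -58.500
-191.000 18.250 -65.000
-191.000 18.250 -65.000
-227.500 13.500 -137.500
-216.000 17.750 -198.000
-248.500 19.750 -312.500
-157.000 18.750 -196.000
-241.500 16.750 -301.500


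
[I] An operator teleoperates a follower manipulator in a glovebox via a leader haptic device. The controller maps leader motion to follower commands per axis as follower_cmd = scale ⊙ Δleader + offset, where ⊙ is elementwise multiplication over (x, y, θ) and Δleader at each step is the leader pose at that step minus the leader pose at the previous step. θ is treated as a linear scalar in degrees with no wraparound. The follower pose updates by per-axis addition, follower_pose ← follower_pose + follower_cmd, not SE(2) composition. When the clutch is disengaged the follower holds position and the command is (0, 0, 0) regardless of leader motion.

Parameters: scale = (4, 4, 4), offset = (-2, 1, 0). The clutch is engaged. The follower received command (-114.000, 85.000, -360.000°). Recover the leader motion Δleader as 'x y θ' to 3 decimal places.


-28.000 21.000 -90.000

axis x: (-114.000 − -2) / (4) = -28.000
axis y: (85.000 − 1) / (4) = 21.000
axis θ: (-360.000 − 0) / (4) = -90.000


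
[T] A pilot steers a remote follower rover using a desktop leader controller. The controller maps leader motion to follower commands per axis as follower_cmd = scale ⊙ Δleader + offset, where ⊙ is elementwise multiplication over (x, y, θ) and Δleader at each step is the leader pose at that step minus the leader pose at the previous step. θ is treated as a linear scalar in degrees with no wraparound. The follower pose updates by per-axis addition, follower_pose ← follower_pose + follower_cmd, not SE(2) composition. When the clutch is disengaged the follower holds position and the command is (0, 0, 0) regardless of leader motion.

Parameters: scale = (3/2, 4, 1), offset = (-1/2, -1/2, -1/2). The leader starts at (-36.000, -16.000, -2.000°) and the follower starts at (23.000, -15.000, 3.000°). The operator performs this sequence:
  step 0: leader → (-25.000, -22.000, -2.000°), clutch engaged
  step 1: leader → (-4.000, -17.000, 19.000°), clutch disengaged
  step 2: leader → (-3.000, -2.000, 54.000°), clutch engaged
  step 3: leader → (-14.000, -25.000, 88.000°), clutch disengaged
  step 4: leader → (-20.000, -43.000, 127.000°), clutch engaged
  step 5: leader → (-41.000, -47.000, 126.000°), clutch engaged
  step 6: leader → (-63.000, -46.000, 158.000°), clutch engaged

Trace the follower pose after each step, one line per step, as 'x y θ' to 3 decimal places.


39.000 -39.500 2.500
39.000 -39.500 2.500
40.000 20.000 37.000
40.000 20.000 37.000
30.500 -52.500 75.500
-1.500 -69.000 74.000
-35.000 -65.500 105.500

step 0: Δleader=(11.000, -6.000, 0.000°), engaged; cmd=(16.000, -24.500, -0.500°) → follower=(39.000, -39.500, 2.500°)
step 1: Δleader=(21.000, 5.000, 21.000°), disengaged; cmd=(0,0,0) → follower holds at (39.000, -39.500, 2.500°)
step 2: Δleader=(1.000, 15.000, 35.000°), engaged; cmd=(1.000, 59.500, 34.500°) → follower=(40.000, 20.000, 37.000°)
step 3: Δleader=(-11.000, -23.000, 34.000°), disengaged; cmd=(0,0,0) → follower holds at (40.000, 20.000, 37.000°)
step 4: Δleader=(-6.000, -18.000, 39.000°), engaged; cmd=(-9.500, -72.500, 38.500°) → follower=(30.500, -52.500, 75.500°)
step 5: Δleader=(-21.000, -4.000, -1.000°), engaged; cmd=(-32.000, -16.500, -1.500°) → follower=(-1.500, -69.000, 74.000°)
step 6: Δleader=(-22.000, 1.000, 32.000°), engaged; cmd=(-33.500, 3.500, 31.500°) → follower=(-35.000, -65.500, 105.500°)


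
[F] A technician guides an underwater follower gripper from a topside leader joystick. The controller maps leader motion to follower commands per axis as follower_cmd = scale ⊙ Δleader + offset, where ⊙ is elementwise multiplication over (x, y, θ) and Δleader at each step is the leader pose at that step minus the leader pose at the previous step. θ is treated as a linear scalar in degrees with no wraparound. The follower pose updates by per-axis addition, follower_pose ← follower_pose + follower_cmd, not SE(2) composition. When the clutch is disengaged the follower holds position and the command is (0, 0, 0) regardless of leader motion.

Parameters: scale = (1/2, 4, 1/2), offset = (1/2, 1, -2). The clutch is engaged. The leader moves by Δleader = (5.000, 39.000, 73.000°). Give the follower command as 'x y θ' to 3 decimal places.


3.000 157.000 34.500

axis x: 1/2·5.000 + 1/2 = 3.000
axis y: 4·39.000 + 1 = 157.000
axis θ: 1/2·73.000 + -2 = 34.500


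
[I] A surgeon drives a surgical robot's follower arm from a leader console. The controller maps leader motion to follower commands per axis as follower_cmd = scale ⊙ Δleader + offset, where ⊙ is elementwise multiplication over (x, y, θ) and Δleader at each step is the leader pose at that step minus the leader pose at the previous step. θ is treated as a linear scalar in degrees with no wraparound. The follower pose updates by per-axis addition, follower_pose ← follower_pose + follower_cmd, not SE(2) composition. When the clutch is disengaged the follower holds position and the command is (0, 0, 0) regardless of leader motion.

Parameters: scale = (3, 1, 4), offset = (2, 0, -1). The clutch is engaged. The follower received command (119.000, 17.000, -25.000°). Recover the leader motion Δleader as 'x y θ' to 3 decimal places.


39.000 17.000 -6.000

axis x: (119.000 − 2) / (3) = 39.000
axis y: (17.000 − 0) / (1) = 17.000
axis θ: (-25.000 − -1) / (4) = -6.000


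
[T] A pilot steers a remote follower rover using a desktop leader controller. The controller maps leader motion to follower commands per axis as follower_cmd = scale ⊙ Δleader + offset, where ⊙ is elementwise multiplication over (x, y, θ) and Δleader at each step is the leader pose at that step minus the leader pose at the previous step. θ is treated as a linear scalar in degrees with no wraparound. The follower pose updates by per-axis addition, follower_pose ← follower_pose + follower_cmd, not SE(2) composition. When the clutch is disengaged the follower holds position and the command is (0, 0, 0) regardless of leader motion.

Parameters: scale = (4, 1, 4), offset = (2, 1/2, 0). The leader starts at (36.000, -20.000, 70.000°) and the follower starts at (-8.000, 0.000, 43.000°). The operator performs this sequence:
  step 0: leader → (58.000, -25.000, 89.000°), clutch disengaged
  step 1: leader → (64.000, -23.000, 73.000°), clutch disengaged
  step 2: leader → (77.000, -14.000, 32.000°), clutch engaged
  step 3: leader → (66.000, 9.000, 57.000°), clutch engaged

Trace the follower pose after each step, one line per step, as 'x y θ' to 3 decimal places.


step 0: Δleader=(22.000, -5.000, 19.000°), disengaged; cmd=(0,0,0) → follower holds at (-8.000, 0.000, 43.000°)
step 1: Δleader=(6.000, 2.000, -16.000°), disengaged; cmd=(0,0,0) → follower holds at (-8.000, 0.000, 43.000°)
step 2: Δleader=(13.000, 9.000, -41.000°), engaged; cmd=(54.000, 9.500, -164.000°) → follower=(46.000, 9.500, -121.000°)
step 3: Δleader=(-11.000, 23.000, 25.000°), engaged; cmd=(-42.000, 23.500, 100.000°) → follower=(4.000, 33.000, -21.000°)

-8.000 0.000 43.000
-8.000 0.000 43.000
46.000 9.500 -121.000
4.000 33.000 -21.000


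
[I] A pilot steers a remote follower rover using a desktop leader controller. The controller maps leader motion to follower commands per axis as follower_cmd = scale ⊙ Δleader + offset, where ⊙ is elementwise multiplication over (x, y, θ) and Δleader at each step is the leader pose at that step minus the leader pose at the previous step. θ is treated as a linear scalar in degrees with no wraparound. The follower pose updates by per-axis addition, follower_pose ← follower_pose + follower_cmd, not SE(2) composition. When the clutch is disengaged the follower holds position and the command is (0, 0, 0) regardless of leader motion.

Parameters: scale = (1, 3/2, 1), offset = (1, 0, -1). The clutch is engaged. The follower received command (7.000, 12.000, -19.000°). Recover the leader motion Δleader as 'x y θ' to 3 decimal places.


6.000 8.000 -18.000

axis x: (7.000 − 1) / (1) = 6.000
axis y: (12.000 − 0) / (3/2) = 8.000
axis θ: (-19.000 − -1) / (1) = -18.000


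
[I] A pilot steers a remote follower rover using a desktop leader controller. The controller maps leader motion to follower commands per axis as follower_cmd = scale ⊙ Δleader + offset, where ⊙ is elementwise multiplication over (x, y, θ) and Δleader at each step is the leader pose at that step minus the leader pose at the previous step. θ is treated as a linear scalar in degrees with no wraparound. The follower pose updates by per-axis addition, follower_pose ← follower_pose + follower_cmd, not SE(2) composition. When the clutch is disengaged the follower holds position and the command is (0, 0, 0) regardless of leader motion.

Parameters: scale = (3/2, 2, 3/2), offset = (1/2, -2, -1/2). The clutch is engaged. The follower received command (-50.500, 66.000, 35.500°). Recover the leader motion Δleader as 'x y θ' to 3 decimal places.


axis x: (-50.500 − 1/2) / (3/2) = -34.000
axis y: (66.000 − -2) / (2) = 34.000
axis θ: (35.500 − -1/2) / (3/2) = 24.000

-34.000 34.000 24.000


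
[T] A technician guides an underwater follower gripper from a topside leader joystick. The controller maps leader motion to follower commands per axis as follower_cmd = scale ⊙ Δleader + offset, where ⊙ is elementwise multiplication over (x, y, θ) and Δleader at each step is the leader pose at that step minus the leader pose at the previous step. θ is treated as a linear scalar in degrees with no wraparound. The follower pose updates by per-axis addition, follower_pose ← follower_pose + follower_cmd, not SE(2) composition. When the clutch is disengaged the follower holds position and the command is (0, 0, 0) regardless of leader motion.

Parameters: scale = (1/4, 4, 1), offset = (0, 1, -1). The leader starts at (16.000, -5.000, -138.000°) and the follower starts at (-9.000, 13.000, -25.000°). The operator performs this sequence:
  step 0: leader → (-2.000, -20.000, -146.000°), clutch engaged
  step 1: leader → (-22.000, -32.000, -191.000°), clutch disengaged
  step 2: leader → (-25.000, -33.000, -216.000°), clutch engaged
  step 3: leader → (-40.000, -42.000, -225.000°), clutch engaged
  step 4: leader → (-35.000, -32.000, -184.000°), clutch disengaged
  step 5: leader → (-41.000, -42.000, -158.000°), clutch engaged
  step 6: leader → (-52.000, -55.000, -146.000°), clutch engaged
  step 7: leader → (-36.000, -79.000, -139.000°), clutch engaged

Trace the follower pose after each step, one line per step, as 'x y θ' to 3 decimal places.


step 0: Δleader=(-18.000, -15.000, -8.000°), engaged; cmd=(-4.500, -59.000, -9.000°) → follower=(-13.500, -46.000, -34.000°)
step 1: Δleader=(-20.000, -12.000, -45.000°), disengaged; cmd=(0,0,0) → follower holds at (-13.500, -46.000, -34.000°)
step 2: Δleader=(-3.000, -1.000, -25.000°), engaged; cmd=(-0.750, -3.000, -26.000°) → follower=(-14.250, -49.000, -60.000°)
step 3: Δleader=(-15.000, -9.000, -9.000°), engaged; cmd=(-3.750, -35.000, -10.000°) → follower=(-18.000, -84.000, -70.000°)
step 4: Δleader=(5.000, 10.000, 41.000°), disengaged; cmd=(0,0,0) → follower holds at (-18.000, -84.000, -70.000°)
step 5: Δleader=(-6.000, -10.000, 26.000°), engaged; cmd=(-1.500, -39.000, 25.000°) → follower=(-19.500, -123.000, -45.000°)
step 6: Δleader=(-11.000, -13.000, 12.000°), engaged; cmd=(-2.750, -51.000, 11.000°) → follower=(-22.250, -174.000, -34.000°)
step 7: Δleader=(16.000, -24.000, 7.000°), engaged; cmd=(4.000, -95.000, 6.000°) → follower=(-18.250, -269.000, -28.000°)

-13.500 -46.000 -34.000
-13.500 -46.000 -34.000
-14.250 -49.000 -60.000
-18.000 -84.000 -70.000
-18.000 -84.000 -70.000
-19.500 -123.000 -45.000
-22.250 -174.000 -34.000
-18.250 -269.000 -28.000


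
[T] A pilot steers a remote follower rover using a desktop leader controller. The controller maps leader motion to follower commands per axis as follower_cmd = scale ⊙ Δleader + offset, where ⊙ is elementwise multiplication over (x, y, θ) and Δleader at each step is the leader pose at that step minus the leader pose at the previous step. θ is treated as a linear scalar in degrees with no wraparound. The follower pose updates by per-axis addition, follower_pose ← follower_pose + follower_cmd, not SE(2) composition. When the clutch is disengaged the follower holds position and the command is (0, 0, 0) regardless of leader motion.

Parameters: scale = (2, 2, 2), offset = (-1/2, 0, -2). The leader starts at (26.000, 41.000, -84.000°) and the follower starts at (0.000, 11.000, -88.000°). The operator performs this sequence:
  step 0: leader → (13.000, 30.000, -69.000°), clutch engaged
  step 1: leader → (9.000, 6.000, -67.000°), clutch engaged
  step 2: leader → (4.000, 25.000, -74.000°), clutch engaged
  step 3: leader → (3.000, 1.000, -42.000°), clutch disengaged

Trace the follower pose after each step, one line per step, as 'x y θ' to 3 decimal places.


-26.500 -11.000 -60.000
-35.000 -59.000 -58.000
-45.500 -21.000 -74.000
-45.500 -21.000 -74.000

step 0: Δleader=(-13.000, -11.000, 15.000°), engaged; cmd=(-26.500, -22.000, 28.000°) → follower=(-26.500, -11.000, -60.000°)
step 1: Δleader=(-4.000, -24.000, 2.000°), engaged; cmd=(-8.500, -48.000, 2.000°) → follower=(-35.000, -59.000, -58.000°)
step 2: Δleader=(-5.000, 19.000, -7.000°), engaged; cmd=(-10.500, 38.000, -16.000°) → follower=(-45.500, -21.000, -74.000°)
step 3: Δleader=(-1.000, -24.000, 32.000°), disengaged; cmd=(0,0,0) → follower holds at (-45.500, -21.000, -74.000°)


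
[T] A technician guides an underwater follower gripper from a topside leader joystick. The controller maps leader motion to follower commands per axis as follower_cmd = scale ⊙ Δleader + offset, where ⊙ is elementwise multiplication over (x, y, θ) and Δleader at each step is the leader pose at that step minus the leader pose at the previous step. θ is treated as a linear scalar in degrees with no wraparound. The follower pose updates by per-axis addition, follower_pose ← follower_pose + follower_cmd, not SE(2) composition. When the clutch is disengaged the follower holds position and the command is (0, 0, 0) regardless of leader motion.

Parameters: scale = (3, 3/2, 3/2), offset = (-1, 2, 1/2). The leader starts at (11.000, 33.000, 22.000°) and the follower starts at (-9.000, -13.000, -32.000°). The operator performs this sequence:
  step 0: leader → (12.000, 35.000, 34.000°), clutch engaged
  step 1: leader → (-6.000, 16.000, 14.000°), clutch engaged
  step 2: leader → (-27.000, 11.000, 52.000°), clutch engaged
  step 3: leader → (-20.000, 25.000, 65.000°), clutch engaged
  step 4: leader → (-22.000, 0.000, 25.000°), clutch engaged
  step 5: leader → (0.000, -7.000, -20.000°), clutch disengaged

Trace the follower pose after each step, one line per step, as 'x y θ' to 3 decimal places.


step 0: Δleader=(1.000, 2.000, 12.000°), engaged; cmd=(2.000, 5.000, 18.500°) → follower=(-7.000, -8.000, -13.500°)
step 1: Δleader=(-18.000, -19.000, -20.000°), engaged; cmd=(-55.000, -26.500, -29.500°) → follower=(-62.000, -34.500, -43.000°)
step 2: Δleader=(-21.000, -5.000, 38.000°), engaged; cmd=(-64.000, -5.500, 57.500°) → follower=(-126.000, -40.000, 14.500°)
step 3: Δleader=(7.000, 14.000, 13.000°), engaged; cmd=(20.000, 23.000, 20.000°) → follower=(-106.000, -17.000, 34.500°)
step 4: Δleader=(-2.000, -25.000, -40.000°), engaged; cmd=(-7.000, -35.500, -59.500°) → follower=(-113.000, -52.500, -25.000°)
step 5: Δleader=(22.000, -7.000, -45.000°), disengaged; cmd=(0,0,0) → follower holds at (-113.000, -52.500, -25.000°)

-7.000 -8.000 -13.500
-62.000 -34.500 -43.000
-126.000 -40.000 14.500
-106.000 -17.000 34.500
-113.000 -52.500 -25.000
-113.000 -52.500 -25.000


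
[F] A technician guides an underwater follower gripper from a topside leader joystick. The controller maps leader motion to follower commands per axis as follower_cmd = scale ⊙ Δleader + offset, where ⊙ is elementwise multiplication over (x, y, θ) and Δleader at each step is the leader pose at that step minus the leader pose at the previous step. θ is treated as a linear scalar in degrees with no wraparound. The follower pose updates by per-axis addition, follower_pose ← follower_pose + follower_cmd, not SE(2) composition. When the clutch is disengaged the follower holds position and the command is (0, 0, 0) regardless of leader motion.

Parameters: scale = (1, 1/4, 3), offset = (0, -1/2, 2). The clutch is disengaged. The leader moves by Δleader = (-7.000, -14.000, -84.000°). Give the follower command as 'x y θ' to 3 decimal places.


clutch disengaged → follower holds; cmd = (0, 0, 0)

0.000 0.000 0.000


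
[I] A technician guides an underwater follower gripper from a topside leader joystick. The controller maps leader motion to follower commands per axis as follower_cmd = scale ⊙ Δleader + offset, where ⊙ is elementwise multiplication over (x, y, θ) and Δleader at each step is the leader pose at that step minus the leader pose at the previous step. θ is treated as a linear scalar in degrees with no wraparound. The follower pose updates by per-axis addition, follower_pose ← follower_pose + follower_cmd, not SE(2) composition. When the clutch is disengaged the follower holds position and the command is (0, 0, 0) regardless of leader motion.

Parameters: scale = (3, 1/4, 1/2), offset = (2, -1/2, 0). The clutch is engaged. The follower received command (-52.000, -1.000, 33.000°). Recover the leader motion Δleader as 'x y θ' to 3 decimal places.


axis x: (-52.000 − 2) / (3) = -18.000
axis y: (-1.000 − -1/2) / (1/4) = -2.000
axis θ: (33.000 − 0) / (1/2) = 66.000

-18.000 -2.000 66.000


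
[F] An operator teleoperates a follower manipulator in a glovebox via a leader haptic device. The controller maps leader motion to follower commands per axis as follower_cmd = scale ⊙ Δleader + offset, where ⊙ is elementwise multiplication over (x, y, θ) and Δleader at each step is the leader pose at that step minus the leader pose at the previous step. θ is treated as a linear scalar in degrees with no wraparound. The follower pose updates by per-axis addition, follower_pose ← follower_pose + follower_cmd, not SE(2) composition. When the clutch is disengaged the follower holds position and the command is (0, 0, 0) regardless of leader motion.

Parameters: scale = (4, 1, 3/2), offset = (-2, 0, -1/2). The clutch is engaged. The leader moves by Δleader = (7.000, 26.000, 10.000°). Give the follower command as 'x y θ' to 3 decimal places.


axis x: 4·7.000 + -2 = 26.000
axis y: 1·26.000 + 0 = 26.000
axis θ: 3/2·10.000 + -1/2 = 14.500

26.000 26.000 14.500


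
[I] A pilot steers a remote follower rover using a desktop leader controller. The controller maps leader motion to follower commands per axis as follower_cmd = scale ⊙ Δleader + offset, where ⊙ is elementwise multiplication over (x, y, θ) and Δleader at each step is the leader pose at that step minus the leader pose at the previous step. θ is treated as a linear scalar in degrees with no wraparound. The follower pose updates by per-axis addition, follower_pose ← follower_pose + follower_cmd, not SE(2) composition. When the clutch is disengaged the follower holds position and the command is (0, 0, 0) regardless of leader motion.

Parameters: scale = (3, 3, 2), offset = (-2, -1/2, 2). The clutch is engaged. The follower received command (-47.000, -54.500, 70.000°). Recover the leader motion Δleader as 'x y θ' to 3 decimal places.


axis x: (-47.000 − -2) / (3) = -15.000
axis y: (-54.500 − -1/2) / (3) = -18.000
axis θ: (70.000 − 2) / (2) = 34.000

-15.000 -18.000 34.000


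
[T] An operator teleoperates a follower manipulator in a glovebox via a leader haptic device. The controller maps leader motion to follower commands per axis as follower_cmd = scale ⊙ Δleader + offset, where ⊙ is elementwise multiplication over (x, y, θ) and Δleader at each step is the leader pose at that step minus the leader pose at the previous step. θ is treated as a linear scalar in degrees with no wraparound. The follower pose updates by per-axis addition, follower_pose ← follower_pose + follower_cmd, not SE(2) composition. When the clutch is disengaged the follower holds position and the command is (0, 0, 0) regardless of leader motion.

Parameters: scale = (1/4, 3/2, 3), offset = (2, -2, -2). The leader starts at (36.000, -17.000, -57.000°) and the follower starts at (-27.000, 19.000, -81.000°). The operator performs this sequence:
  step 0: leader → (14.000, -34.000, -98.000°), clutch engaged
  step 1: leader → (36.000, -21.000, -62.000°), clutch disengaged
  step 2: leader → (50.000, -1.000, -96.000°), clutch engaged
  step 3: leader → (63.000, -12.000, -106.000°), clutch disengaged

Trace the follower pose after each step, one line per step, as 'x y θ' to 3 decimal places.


-30.500 -8.500 -206.000
-30.500 -8.500 -206.000
-25.000 19.500 -310.000
-25.000 19.500 -310.000

step 0: Δleader=(-22.000, -17.000, -41.000°), engaged; cmd=(-3.500, -27.500, -125.000°) → follower=(-30.500, -8.500, -206.000°)
step 1: Δleader=(22.000, 13.000, 36.000°), disengaged; cmd=(0,0,0) → follower holds at (-30.500, -8.500, -206.000°)
step 2: Δleader=(14.000, 20.000, -34.000°), engaged; cmd=(5.500, 28.000, -104.000°) → follower=(-25.000, 19.500, -310.000°)
step 3: Δleader=(13.000, -11.000, -10.000°), disengaged; cmd=(0,0,0) → follower holds at (-25.000, 19.500, -310.000°)


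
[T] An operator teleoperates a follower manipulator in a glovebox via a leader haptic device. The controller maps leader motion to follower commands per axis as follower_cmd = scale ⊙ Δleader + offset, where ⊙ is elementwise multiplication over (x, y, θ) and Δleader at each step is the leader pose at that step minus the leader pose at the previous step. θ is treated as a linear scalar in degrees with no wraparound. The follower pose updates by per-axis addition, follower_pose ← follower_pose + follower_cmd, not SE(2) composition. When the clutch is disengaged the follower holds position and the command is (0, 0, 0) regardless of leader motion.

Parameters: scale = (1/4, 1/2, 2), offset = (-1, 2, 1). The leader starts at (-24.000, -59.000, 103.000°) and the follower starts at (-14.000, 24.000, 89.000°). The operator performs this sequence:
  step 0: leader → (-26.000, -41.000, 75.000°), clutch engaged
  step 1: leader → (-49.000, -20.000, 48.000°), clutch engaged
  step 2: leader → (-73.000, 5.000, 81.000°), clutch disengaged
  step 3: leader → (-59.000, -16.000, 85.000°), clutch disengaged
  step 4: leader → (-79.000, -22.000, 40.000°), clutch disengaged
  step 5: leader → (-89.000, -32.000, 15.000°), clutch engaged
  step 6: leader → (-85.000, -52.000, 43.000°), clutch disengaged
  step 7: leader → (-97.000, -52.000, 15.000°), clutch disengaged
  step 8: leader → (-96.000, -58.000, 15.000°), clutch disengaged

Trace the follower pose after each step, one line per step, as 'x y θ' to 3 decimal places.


-15.500 35.000 34.000
-22.250 47.500 -19.000
-22.250 47.500 -19.000
-22.250 47.500 -19.000
-22.250 47.500 -19.000
-25.750 44.500 -68.000
-25.750 44.500 -68.000
-25.750 44.500 -68.000
-25.750 44.500 -68.000

step 0: Δleader=(-2.000, 18.000, -28.000°), engaged; cmd=(-1.500, 11.000, -55.000°) → follower=(-15.500, 35.000, 34.000°)
step 1: Δleader=(-23.000, 21.000, -27.000°), engaged; cmd=(-6.750, 12.500, -53.000°) → follower=(-22.250, 47.500, -19.000°)
step 2: Δleader=(-24.000, 25.000, 33.000°), disengaged; cmd=(0,0,0) → follower holds at (-22.250, 47.500, -19.000°)
step 3: Δleader=(14.000, -21.000, 4.000°), disengaged; cmd=(0,0,0) → follower holds at (-22.250, 47.500, -19.000°)
step 4: Δleader=(-20.000, -6.000, -45.000°), disengaged; cmd=(0,0,0) → follower holds at (-22.250, 47.500, -19.000°)
step 5: Δleader=(-10.000, -10.000, -25.000°), engaged; cmd=(-3.500, -3.000, -49.000°) → follower=(-25.750, 44.500, -68.000°)
step 6: Δleader=(4.000, -20.000, 28.000°), disengaged; cmd=(0,0,0) → follower holds at (-25.750, 44.500, -68.000°)
step 7: Δleader=(-12.000, 0.000, -28.000°), disengaged; cmd=(0,0,0) → follower holds at (-25.750, 44.500, -68.000°)
step 8: Δleader=(1.000, -6.000, 0.000°), disengaged; cmd=(0,0,0) → follower holds at (-25.750, 44.500, -68.000°)


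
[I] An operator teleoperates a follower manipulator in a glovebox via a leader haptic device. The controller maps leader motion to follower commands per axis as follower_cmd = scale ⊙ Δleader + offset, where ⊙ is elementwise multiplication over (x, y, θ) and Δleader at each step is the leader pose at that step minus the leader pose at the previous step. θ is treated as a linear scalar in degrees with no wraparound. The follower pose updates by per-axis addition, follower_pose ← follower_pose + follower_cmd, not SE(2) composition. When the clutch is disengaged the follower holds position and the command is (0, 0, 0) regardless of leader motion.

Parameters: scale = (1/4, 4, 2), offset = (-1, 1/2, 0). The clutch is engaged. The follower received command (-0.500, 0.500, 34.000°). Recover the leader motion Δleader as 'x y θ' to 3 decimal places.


axis x: (-0.500 − -1) / (1/4) = 2.000
axis y: (0.500 − 1/2) / (4) = 0.000
axis θ: (34.000 − 0) / (2) = 17.000

2.000 0.000 17.000


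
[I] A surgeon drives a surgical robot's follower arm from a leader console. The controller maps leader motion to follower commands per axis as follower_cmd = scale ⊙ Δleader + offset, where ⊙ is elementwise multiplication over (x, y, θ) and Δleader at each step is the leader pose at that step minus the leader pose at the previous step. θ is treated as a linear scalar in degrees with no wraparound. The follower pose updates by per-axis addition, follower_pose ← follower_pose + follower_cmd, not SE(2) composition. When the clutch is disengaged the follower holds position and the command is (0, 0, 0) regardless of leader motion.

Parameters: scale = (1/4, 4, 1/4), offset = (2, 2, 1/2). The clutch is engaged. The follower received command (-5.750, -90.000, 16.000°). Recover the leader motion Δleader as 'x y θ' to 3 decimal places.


axis x: (-5.750 − 2) / (1/4) = -31.000
axis y: (-90.000 − 2) / (4) = -23.000
axis θ: (16.000 − 1/2) / (1/4) = 62.000

-31.000 -23.000 62.000


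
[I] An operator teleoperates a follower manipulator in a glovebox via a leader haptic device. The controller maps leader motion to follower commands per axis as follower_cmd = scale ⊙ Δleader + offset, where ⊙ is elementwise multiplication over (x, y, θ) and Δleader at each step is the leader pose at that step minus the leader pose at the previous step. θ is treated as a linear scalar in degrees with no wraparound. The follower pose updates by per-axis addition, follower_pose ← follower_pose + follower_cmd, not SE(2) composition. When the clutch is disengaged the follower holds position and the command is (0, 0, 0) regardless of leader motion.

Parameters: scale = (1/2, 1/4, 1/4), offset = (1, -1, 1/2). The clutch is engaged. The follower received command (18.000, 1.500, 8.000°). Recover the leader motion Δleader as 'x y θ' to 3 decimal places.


axis x: (18.000 − 1) / (1/2) = 34.000
axis y: (1.500 − -1) / (1/4) = 10.000
axis θ: (8.000 − 1/2) / (1/4) = 30.000

34.000 10.000 30.000


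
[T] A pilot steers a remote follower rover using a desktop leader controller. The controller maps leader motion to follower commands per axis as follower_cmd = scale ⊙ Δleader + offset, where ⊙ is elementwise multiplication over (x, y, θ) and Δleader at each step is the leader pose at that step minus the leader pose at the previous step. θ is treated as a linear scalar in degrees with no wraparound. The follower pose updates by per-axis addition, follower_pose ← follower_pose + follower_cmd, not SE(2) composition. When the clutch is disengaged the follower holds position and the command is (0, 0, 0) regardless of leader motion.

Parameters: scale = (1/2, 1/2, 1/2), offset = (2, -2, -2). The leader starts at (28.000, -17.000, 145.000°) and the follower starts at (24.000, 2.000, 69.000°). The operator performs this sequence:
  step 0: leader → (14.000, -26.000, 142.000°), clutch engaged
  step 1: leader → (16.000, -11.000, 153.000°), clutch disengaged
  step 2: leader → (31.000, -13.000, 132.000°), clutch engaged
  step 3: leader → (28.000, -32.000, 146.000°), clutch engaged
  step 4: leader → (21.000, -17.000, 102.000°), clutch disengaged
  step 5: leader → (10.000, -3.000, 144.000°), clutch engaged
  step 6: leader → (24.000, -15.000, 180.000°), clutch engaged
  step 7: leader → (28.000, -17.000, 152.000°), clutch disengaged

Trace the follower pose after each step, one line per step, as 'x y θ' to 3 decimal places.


19.000 -4.500 65.500
19.000 -4.500 65.500
28.500 -7.500 53.000
29.000 -19.000 58.000
29.000 -19.000 58.000
25.500 -14.000 77.000
34.500 -22.000 93.000
34.500 -22.000 93.000

step 0: Δleader=(-14.000, -9.000, -3.000°), engaged; cmd=(-5.000, -6.500, -3.500°) → follower=(19.000, -4.500, 65.500°)
step 1: Δleader=(2.000, 15.000, 11.000°), disengaged; cmd=(0,0,0) → follower holds at (19.000, -4.500, 65.500°)
step 2: Δleader=(15.000, -2.000, -21.000°), engaged; cmd=(9.500, -3.000, -12.500°) → follower=(28.500, -7.500, 53.000°)
step 3: Δleader=(-3.000, -19.000, 14.000°), engaged; cmd=(0.500, -11.500, 5.000°) → follower=(29.000, -19.000, 58.000°)
step 4: Δleader=(-7.000, 15.000, -44.000°), disengaged; cmd=(0,0,0) → follower holds at (29.000, -19.000, 58.000°)
step 5: Δleader=(-11.000, 14.000, 42.000°), engaged; cmd=(-3.500, 5.000, 19.000°) → follower=(25.500, -14.000, 77.000°)
step 6: Δleader=(14.000, -12.000, 36.000°), engaged; cmd=(9.000, -8.000, 16.000°) → follower=(34.500, -22.000, 93.000°)
step 7: Δleader=(4.000, -2.000, -28.000°), disengaged; cmd=(0,0,0) → follower holds at (34.500, -22.000, 93.000°)


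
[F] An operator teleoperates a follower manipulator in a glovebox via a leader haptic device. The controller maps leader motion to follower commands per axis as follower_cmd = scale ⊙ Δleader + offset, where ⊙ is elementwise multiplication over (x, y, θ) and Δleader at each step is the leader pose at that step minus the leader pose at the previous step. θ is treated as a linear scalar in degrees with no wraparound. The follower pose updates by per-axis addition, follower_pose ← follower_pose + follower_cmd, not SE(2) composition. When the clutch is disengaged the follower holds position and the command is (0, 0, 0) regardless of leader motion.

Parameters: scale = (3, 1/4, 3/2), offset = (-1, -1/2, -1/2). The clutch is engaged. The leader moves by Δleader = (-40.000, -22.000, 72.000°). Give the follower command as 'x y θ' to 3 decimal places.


-121.000 -6.000 107.500

axis x: 3·-40.000 + -1 = -121.000
axis y: 1/4·-22.000 + -1/2 = -6.000
axis θ: 3/2·72.000 + -1/2 = 107.500


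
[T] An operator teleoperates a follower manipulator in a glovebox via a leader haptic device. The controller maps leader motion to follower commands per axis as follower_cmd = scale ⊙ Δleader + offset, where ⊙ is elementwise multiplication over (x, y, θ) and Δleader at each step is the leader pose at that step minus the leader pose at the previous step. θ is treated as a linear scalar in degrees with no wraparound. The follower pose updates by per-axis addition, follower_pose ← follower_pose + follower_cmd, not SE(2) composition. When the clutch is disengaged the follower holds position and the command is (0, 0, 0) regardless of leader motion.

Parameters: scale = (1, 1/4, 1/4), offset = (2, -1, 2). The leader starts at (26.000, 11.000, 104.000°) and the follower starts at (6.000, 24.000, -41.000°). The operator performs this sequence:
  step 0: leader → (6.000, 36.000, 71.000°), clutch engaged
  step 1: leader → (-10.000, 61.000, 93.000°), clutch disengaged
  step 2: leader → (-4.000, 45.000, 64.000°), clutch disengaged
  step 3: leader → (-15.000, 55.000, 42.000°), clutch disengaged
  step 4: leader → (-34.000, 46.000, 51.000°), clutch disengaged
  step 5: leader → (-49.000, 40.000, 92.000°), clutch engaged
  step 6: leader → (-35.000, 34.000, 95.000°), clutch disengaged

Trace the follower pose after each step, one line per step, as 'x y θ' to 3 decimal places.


-12.000 29.250 -47.250
-12.000 29.250 -47.250
-12.000 29.250 -47.250
-12.000 29.250 -47.250
-12.000 29.250 -47.250
-25.000 26.750 -35.000
-25.000 26.750 -35.000

step 0: Δleader=(-20.000, 25.000, -33.000°), engaged; cmd=(-18.000, 5.250, -6.250°) → follower=(-12.000, 29.250, -47.250°)
step 1: Δleader=(-16.000, 25.000, 22.000°), disengaged; cmd=(0,0,0) → follower holds at (-12.000, 29.250, -47.250°)
step 2: Δleader=(6.000, -16.000, -29.000°), disengaged; cmd=(0,0,0) → follower holds at (-12.000, 29.250, -47.250°)
step 3: Δleader=(-11.000, 10.000, -22.000°), disengaged; cmd=(0,0,0) → follower holds at (-12.000, 29.250, -47.250°)
step 4: Δleader=(-19.000, -9.000, 9.000°), disengaged; cmd=(0,0,0) → follower holds at (-12.000, 29.250, -47.250°)
step 5: Δleader=(-15.000, -6.000, 41.000°), engaged; cmd=(-13.000, -2.500, 12.250°) → follower=(-25.000, 26.750, -35.000°)
step 6: Δleader=(14.000, -6.000, 3.000°), disengaged; cmd=(0,0,0) → follower holds at (-25.000, 26.750, -35.000°)


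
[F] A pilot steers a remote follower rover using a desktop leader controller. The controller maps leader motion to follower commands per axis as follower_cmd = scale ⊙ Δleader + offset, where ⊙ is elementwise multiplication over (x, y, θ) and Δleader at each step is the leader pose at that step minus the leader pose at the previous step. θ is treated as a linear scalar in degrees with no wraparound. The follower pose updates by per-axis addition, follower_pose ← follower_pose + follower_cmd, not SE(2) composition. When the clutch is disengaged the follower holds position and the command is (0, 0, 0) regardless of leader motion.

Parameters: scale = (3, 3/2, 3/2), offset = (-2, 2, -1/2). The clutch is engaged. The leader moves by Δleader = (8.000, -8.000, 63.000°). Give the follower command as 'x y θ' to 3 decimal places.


axis x: 3·8.000 + -2 = 22.000
axis y: 3/2·-8.000 + 2 = -10.000
axis θ: 3/2·63.000 + -1/2 = 94.000

22.000 -10.000 94.000


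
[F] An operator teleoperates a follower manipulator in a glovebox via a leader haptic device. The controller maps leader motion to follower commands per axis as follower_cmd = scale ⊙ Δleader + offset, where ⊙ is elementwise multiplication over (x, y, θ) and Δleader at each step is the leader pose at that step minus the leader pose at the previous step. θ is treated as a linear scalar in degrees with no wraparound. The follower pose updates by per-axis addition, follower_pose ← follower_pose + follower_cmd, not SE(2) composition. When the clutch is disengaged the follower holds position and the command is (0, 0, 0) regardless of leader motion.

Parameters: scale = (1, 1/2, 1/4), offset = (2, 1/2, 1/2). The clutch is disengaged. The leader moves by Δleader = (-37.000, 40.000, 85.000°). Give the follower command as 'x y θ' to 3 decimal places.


clutch disengaged → follower holds; cmd = (0, 0, 0)

0.000 0.000 0.000


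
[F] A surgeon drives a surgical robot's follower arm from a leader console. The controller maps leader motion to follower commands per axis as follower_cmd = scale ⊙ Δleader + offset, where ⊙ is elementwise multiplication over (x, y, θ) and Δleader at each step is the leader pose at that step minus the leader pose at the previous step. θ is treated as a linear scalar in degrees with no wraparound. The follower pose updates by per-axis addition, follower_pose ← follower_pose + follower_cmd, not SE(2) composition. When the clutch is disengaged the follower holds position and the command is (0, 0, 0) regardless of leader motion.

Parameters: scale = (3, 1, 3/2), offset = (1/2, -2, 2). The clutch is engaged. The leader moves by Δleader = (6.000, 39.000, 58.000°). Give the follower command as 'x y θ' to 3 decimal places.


axis x: 3·6.000 + 1/2 = 18.500
axis y: 1·39.000 + -2 = 37.000
axis θ: 3/2·58.000 + 2 = 89.000

18.500 37.000 89.000


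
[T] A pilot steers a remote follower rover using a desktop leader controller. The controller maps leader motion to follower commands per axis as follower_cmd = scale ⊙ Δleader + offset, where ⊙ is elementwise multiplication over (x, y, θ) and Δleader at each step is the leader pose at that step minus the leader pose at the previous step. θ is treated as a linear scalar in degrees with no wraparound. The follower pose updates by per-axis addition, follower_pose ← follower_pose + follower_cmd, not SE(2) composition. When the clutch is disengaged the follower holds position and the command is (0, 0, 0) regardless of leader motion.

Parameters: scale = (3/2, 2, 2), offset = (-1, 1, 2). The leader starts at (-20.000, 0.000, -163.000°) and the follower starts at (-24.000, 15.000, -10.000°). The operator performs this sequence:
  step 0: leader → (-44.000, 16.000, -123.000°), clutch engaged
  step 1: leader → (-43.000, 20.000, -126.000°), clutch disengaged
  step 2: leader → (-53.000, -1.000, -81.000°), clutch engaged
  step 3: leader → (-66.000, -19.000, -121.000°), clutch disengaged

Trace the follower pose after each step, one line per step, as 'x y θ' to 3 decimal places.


-61.000 48.000 72.000
-61.000 48.000 72.000
-77.000 7.000 164.000
-77.000 7.000 164.000

step 0: Δleader=(-24.000, 16.000, 40.000°), engaged; cmd=(-37.000, 33.000, 82.000°) → follower=(-61.000, 48.000, 72.000°)
step 1: Δleader=(1.000, 4.000, -3.000°), disengaged; cmd=(0,0,0) → follower holds at (-61.000, 48.000, 72.000°)
step 2: Δleader=(-10.000, -21.000, 45.000°), engaged; cmd=(-16.000, -41.000, 92.000°) → follower=(-77.000, 7.000, 164.000°)
step 3: Δleader=(-13.000, -18.000, -40.000°), disengaged; cmd=(0,0,0) → follower holds at (-77.000, 7.000, 164.000°)
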